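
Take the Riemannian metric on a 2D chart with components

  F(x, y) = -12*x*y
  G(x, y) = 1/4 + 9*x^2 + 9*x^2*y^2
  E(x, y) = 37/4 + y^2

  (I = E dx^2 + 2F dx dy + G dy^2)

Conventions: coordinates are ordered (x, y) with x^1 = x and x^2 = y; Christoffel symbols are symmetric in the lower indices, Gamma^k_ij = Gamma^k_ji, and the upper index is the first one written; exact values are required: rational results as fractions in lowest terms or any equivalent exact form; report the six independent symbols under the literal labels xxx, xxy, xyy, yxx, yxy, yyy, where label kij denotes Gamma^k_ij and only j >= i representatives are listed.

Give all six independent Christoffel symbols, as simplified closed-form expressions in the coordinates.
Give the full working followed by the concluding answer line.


E = 37/4 + y^2; F = -12*x*y; G = 1/4 + 9*x^2 + 9*x^2*y^2
Gamma^k_ij = (1/2) g^{kl} (d_i g_jl + d_j g_il - d_l g_ij), with g^inv = (1/(EG-F^2)) [[G, -F], [-F, E]]
first partials: E_x = 0, E_y = 2*y, F_x = -12*y, F_y = -12*x, G_x = 18*x + 18*x*y^2, G_y = 18*x^2*y
D = EG - F^2 = 37/16 + (1/4)*y^2 + (333/4)*x^2 - (207/4)*x^2*y^2 + 9*x^2*y^4
expanded: Gamma^x_xx = (G E_x - 2F F_x + F E_y)/(2D), Gamma^x_xy = (G E_y - F G_x)/(2D), Gamma^x_yy = (2G F_y - G G_x - F G_y)/(2D), Gamma^y_xx = (2E F_x - E E_y - F E_x)/(2D), Gamma^y_xy = (E G_x - F E_y)/(2D), Gamma^y_yy = (E G_y - 2F F_y + F G_x)/(2D); substitute and cancel common factors

Answer: Gamma_xxx = -2496*x*y^2/(144*x^2*y^4 - 828*x^2*y^2 + 1332*x^2 + 4*y^2 + 37), Gamma_xxy = (1872*x^2*y^3 + 1872*x^2*y + 4*y)/(144*x^2*y^4 - 828*x^2*y^2 + 1332*x^2 + 4*y^2 + 37), Gamma_xyy = (-1296*x^3*y^4 - 2592*x^3*y^2 - 3024*x^3 - 36*x*y^2 - 84*x)/(144*x^2*y^4 - 828*x^2*y^2 + 1332*x^2 + 4*y^2 + 37), Gamma_yxx = (-208*y^3 - 1924*y)/(144*x^2*y^4 - 828*x^2*y^2 + 1332*x^2 + 4*y^2 + 37), Gamma_yxy = (144*x*y^4 + 1668*x*y^2 + 1332*x)/(144*x^2*y^4 - 828*x^2*y^2 + 1332*x^2 + 4*y^2 + 37), Gamma_yyy = (-1584*x^2*y^3 - 2700*x^2*y)/(144*x^2*y^4 - 828*x^2*y^2 + 1332*x^2 + 4*y^2 + 37)


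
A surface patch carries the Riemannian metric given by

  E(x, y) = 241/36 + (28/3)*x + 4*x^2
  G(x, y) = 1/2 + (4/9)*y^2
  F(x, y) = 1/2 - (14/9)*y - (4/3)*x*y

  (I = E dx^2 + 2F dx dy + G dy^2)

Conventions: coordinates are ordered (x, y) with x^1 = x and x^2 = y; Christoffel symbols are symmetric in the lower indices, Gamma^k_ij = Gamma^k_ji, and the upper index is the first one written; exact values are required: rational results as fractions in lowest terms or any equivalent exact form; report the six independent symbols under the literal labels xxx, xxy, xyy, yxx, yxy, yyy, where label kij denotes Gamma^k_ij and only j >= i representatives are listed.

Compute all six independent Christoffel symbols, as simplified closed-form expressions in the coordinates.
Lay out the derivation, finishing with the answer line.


E = 241/36 + (28/3)*x + 4*x^2; F = 1/2 - (14/9)*y - (4/3)*x*y; G = 1/2 + (4/9)*y^2
Gamma^k_ij = (1/2) g^{kl} (d_i g_jl + d_j g_il - d_l g_ij), with g^inv = (1/(EG-F^2)) [[G, -F], [-F, E]]
first partials: E_x = 28/3 + 8*x, E_y = 0, F_x = -(4/3)*y, F_y = -14/9 - (4/3)*x, G_x = 0, G_y = (8/9)*y
D = EG - F^2 = 223/72 + (14/9)*y + (14/3)*x + (5/9)*y^2 + (4/3)*x*y + 2*x^2
expanded: Gamma^x_xx = (G E_x - 2F F_x + F E_y)/(2D), Gamma^x_xy = (G E_y - F G_x)/(2D), Gamma^x_yy = (2G F_y - G G_x - F G_y)/(2D), Gamma^y_xx = (2E F_x - E E_y - F E_x)/(2D), Gamma^y_xy = (E G_x - F E_y)/(2D), Gamma^y_yy = (E G_y - 2F F_y + F G_x)/(2D); substitute and cancel common factors

Answer: Gamma_xxx = (144*x + 48*y + 168)/(144*x^2 + 96*x*y + 336*x + 40*y^2 + 112*y + 223), Gamma_xxy = 0, Gamma_xyy = (-48*x - 16*y - 56)/(144*x^2 + 96*x*y + 336*x + 40*y^2 + 112*y + 223), Gamma_yxx = (-144*x - 120*y - 168)/(144*x^2 + 96*x*y + 336*x + 40*y^2 + 112*y + 223), Gamma_yxy = 0, Gamma_yyy = (48*x + 40*y + 56)/(144*x^2 + 96*x*y + 336*x + 40*y^2 + 112*y + 223)


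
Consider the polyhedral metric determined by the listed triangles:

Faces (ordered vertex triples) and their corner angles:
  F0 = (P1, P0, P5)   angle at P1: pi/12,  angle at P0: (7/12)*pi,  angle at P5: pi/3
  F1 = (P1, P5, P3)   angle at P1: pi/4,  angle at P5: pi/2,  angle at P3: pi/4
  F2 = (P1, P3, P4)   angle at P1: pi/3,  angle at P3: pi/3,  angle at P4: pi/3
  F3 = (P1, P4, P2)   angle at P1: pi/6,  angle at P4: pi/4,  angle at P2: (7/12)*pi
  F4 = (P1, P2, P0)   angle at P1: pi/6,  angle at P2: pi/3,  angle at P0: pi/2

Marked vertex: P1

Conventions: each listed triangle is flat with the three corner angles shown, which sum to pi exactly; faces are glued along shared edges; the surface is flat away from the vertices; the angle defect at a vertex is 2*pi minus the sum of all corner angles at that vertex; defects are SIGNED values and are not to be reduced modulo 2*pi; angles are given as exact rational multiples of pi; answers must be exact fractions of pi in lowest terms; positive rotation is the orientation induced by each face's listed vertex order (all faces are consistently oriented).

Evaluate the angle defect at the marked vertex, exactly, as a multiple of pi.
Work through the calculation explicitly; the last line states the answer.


Sum of corner angles at P1: pi
defect = 2*pi - pi

Answer: defect(P1) = pi


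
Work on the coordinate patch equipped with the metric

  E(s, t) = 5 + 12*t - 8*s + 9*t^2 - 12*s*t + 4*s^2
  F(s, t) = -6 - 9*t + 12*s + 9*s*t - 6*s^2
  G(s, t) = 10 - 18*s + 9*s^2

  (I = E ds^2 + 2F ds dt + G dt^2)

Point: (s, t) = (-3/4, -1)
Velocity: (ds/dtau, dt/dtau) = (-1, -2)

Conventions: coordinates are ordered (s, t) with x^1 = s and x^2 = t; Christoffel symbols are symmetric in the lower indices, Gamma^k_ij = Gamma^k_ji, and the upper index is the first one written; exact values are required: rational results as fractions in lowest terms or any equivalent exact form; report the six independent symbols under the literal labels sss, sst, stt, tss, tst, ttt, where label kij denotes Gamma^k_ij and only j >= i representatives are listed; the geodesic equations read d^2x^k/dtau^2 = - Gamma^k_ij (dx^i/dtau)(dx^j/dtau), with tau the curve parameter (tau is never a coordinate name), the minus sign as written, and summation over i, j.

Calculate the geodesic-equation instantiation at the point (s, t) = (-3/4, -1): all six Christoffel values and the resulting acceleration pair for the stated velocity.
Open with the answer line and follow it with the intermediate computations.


Answer: Gamma_sss = -16/461, Gamma_sst = 24/461, Gamma_stt = 0, Gamma_tss = 168/461, Gamma_tst = -252/461, Gamma_ttt = 0; accelerations (d^2s/dtau^2, d^2t/dtau^2) = (-80/461, 840/461)

E = 5/4, F = -21/8, G = 457/16 at the point
E_s = -2, E_t = 3, F_s = 12, F_t = -63/4, G_s = -63/2, G_t = 0
EG - F^2 = 461/16;  g^inv = (16/461) * [[457/16, 21/8], [21/8, 5/4]]
first-kind symbols [ij,l] = (1/2)(d_i g_jl + d_j g_il - d_l g_ij): [ss,s] = E_s/2 = -1, [ss,t] = F_s - E_t/2 = 21/2, [st,s] = E_t/2 = 3/2, [st,t] = G_s/2 = -63/4, [tt,s] = F_t - G_s/2 = 0, [tt,t] = G_t/2 = 0
Gamma^s_ij = (G*[ij,s] - F*[ij,t])/(EG - F^2), Gamma^t_ij = (E*[ij,t] - F*[ij,s])/(EG - F^2)
Gamma_sss = -16/461, Gamma_sst = 24/461, Gamma_stt = 0, Gamma_tss = 168/461, Gamma_tst = -252/461, Gamma_ttt = 0
d^2s/dtau^2 = -(Gamma_sss*(-1)^2 + 2*Gamma_sst*(-1)*(-2) + Gamma_stt*(-2)^2) = -80/461
d^2t/dtau^2 = -(Gamma_tss*(-1)^2 + 2*Gamma_tst*(-1)*(-2) + Gamma_ttt*(-2)^2) = 840/461


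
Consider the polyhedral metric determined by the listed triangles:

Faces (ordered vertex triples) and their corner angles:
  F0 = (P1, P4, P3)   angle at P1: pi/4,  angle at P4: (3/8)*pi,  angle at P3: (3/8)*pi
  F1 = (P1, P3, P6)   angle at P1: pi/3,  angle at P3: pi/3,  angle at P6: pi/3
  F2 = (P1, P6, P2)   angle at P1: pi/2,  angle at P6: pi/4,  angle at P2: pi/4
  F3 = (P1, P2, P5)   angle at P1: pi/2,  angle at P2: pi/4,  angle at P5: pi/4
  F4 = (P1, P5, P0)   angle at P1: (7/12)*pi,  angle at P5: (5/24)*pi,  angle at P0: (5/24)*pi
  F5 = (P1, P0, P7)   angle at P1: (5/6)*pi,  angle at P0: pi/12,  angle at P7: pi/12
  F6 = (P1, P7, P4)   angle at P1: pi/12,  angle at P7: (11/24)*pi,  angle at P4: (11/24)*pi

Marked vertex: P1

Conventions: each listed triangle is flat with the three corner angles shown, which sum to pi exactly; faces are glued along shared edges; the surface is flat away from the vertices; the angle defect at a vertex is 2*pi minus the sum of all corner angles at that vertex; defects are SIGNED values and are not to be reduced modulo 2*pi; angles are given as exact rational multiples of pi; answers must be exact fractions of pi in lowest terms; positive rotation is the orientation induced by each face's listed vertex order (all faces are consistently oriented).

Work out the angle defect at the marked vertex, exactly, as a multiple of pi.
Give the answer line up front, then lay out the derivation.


Answer: defect(P1) = (-13/12)*pi

Sum of corner angles at P1: (37/12)*pi
defect = 2*pi - (37/12)*pi


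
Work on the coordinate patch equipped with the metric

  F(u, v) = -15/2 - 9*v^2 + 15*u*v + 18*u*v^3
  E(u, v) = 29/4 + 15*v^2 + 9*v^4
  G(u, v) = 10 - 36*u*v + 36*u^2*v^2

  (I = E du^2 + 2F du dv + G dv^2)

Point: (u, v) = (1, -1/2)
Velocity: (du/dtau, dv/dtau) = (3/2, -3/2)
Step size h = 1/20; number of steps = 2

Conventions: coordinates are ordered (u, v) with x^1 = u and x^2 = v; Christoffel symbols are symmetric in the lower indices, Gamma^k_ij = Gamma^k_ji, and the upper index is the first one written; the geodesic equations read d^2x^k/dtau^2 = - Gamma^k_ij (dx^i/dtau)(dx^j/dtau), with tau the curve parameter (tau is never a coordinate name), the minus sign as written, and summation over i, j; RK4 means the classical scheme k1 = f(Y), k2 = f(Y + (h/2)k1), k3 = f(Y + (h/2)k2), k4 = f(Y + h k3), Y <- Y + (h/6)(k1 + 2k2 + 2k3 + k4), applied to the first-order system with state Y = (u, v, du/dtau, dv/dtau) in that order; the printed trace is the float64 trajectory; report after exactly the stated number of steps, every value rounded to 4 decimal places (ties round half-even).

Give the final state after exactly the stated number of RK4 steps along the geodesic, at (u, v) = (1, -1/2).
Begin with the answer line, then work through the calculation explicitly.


Answer: u = 1.1420, v = -0.6348, du/dtau = 1.3498, dv/dtau = -1.2126

f(Y) = (du/dtau, dv/dtau, -Gamma^u_ij Y'^i Y'^j, -Gamma^v_ij Y'^i Y'^j) with the Gammas evaluated at the stage position; h = 0.050000; intermediate values shown to 6 dp
step 0: u = 1.0000, v = -0.5000, du/dtau = 1.5000, dv/dtau = -1.5000
step 1:
  k1: at (u, v) = (1.000000, -0.500000), (du/dtau, dv/dtau) = (1.500000, -1.500000); Gamma_uuu = 0.000000, Gamma_uuv = -0.204993, Gamma_uvv = 0.409987, Gamma_vuu = 0.000000, Gamma_vuv = 0.378449, Gamma_vvv = -0.756899; k1 = (1.500000, -1.500000, -1.844941, 3.406045)
  k2: at (u, v) = (1.037500, -0.537500), (du/dtau, dv/dtau) = (1.453876, -1.414849); Gamma_uuu = 0.000000, Gamma_uuv = -0.206397, Gamma_uvv = 0.398394, Gamma_vuu = 0.000000, Gamma_vuv = 0.389038, Gamma_vvv = -0.750935; k2 = (1.453876, -1.414849, -1.646629, 3.103736)
  k3: at (u, v) = (1.036347, -0.535371), (du/dtau, dv/dtau) = (1.458834, -1.422407); Gamma_uuu = 0.000000, Gamma_uuv = -0.206184, Gamma_uvv = 0.399122, Gamma_vuu = 0.000000, Gamma_vuv = 0.388389, Gamma_vvv = -0.751826; k3 = (1.458834, -1.422407, -1.663207, 3.132984)
  k4: at (u, v) = (1.072942, -0.571120), (du/dtau, dv/dtau) = (1.416840, -1.343351); Gamma_uuu = 0.000000, Gamma_uuv = -0.206664, Gamma_uvv = 0.388251, Gamma_vuu = 0.000000, Gamma_vuv = 0.396668, Gamma_vvv = -0.745205; k4 = (1.416840, -1.343351, -1.487325, 2.854759)
  Y <- Y + (h/6)(k1 + 2k2 + 2k3 + k4): u = 1.0729, v = -0.5710, du/dtau = 1.4171, dv/dtau = -1.3439
step 2:
  k1: at (u, v) = (1.072852, -0.570982), (du/dtau, dv/dtau) = (1.417067, -1.343881); Gamma_uuu = 0.000000, Gamma_uuv = -0.206654, Gamma_uvv = 0.388295, Gamma_vuu = 0.000000, Gamma_vuv = 0.396634, Gamma_vvv = -0.745259; k1 = (1.417067, -1.343881, -1.488361, 2.856625)
  k2: at (u, v) = (1.108279, -0.604579), (du/dtau, dv/dtau) = (1.379858, -1.272466); Gamma_uuu = 0.000000, Gamma_uuv = -0.206368, Gamma_uvv = 0.378301, Gamma_vuu = 0.000000, Gamma_vuv = 0.402818, Gamma_vvv = -0.738422; k2 = (1.379858, -1.272466, -1.337224, 2.610183)
  k3: at (u, v) = (1.107349, -0.602794), (du/dtau, dv/dtau) = (1.383637, -1.278627); Gamma_uuu = 0.000000, Gamma_uuv = -0.206237, Gamma_uvv = 0.378863, Gamma_vuu = 0.000000, Gamma_vuv = 0.402413, Gamma_vvv = -0.739243; k3 = (1.383637, -1.278627, -1.349129, 2.632440)
  k4: at (u, v) = (1.142034, -0.634914), (du/dtau, dv/dtau) = (1.349611, -1.212259); Gamma_uuu = 0.000000, Gamma_uuv = -0.205418, Gamma_uvv = 0.369490, Gamma_vuu = 0.000000, Gamma_vuv = 0.407063, Gamma_vvv = -0.732193; k4 = (1.349611, -1.212259, -1.215152, 2.407984)
  Y <- Y + (h/6)(k1 + 2k2 + 2k3 + k4): u = 1.1420, v = -0.6348, du/dtau = 1.3498, dv/dtau = -1.2126


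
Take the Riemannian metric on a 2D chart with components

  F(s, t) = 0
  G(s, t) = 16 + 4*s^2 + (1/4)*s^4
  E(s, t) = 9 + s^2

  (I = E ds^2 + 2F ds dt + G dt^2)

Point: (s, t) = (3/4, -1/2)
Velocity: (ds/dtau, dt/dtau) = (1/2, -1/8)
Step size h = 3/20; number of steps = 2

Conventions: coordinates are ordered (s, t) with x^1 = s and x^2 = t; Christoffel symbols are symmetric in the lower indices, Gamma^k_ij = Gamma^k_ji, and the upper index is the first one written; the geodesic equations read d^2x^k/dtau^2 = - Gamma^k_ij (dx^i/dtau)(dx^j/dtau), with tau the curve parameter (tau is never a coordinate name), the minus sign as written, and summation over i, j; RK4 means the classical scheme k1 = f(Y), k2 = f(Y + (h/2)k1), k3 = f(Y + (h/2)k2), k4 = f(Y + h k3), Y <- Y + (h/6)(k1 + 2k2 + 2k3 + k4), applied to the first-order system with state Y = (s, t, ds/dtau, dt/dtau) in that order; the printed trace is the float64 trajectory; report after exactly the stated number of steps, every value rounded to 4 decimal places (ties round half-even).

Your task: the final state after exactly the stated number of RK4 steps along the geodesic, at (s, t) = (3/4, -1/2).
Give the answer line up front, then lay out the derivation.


Answer: s = 0.8993, t = -0.5365, ds/dtau = 0.4953, dt/dtau = -0.1181

f(Y) = (ds/dtau, dt/dtau, -Gamma^s_ij Y'^i Y'^j, -Gamma^t_ij Y'^i Y'^j) with the Gammas evaluated at the stage position; h = 0.150000; intermediate values shown to 6 dp
step 0: s = 0.7500, t = -0.5000, ds/dtau = 0.5000, dt/dtau = -0.1250
step 1:
  k1: at (s, t) = (0.750000, -0.500000), (ds/dtau, dt/dtau) = (0.500000, -0.125000); Gamma_sss = 0.078431, Gamma_sst = 0.000000, Gamma_stt = -0.335784, Gamma_tss = 0.000000, Gamma_tst = 0.175182, Gamma_ttt = 0.000000; k1 = (0.500000, -0.125000, -0.014361, 0.021898)
  k2: at (s, t) = (0.787500, -0.509375), (ds/dtau, dt/dtau) = (0.498923, -0.123358); Gamma_sss = 0.081859, Gamma_sst = 0.000000, Gamma_stt = -0.352820, Gamma_tss = 0.000000, Gamma_tst = 0.182711, Gamma_ttt = 0.000000; k2 = (0.498923, -0.123358, -0.015008, 0.022490)
  k3: at (s, t) = (0.787419, -0.509252), (ds/dtau, dt/dtau) = (0.498874, -0.123313); Gamma_sss = 0.081852, Gamma_sst = 0.000000, Gamma_stt = -0.352784, Gamma_tss = 0.000000, Gamma_tst = 0.182695, Gamma_ttt = 0.000000; k3 = (0.498874, -0.123313, -0.015007, 0.022478)
  k4: at (s, t) = (0.824831, -0.518497), (ds/dtau, dt/dtau) = (0.497749, -0.121628); Gamma_sss = 0.085207, Gamma_sst = 0.000000, Gamma_stt = -0.369812, Gamma_tss = 0.000000, Gamma_tst = 0.190046, Gamma_ttt = 0.000000; k4 = (0.497749, -0.121628, -0.015640, 0.023011)
  Y <- Y + (h/6)(k1 + 2k2 + 2k3 + k4): s = 0.8248, t = -0.5185, ds/dtau = 0.4977, dt/dtau = -0.1216
step 2:
  k1: at (s, t) = (0.824834, -0.518499), (ds/dtau, dt/dtau) = (0.497749, -0.121629); Gamma_sss = 0.085207, Gamma_sst = 0.000000, Gamma_stt = -0.369813, Gamma_tss = 0.000000, Gamma_tst = 0.190046, Gamma_ttt = 0.000000; k1 = (0.497749, -0.121629, -0.015640, 0.023011)
  k2: at (s, t) = (0.862165, -0.527621), (ds/dtau, dt/dtau) = (0.496576, -0.119903); Gamma_sss = 0.088488, Gamma_sst = 0.000000, Gamma_stt = -0.386839, Gamma_tss = 0.000000, Gamma_tst = 0.197217, Gamma_ttt = 0.000000; k2 = (0.496576, -0.119903, -0.016259, 0.023485)
  k3: at (s, t) = (0.862077, -0.527492), (ds/dtau, dt/dtau) = (0.496530, -0.119867); Gamma_sss = 0.088480, Gamma_sst = 0.000000, Gamma_stt = -0.386798, Gamma_tss = 0.000000, Gamma_tst = 0.197200, Gamma_ttt = 0.000000; k3 = (0.496530, -0.119867, -0.016256, 0.023474)
  k4: at (s, t) = (0.899313, -0.536479), (ds/dtau, dt/dtau) = (0.495311, -0.118108); Gamma_sss = 0.091685, Gamma_sst = 0.000000, Gamma_stt = -0.403814, Gamma_tss = 0.000000, Gamma_tst = 0.204186, Gamma_ttt = 0.000000; k4 = (0.495311, -0.118108, -0.016860, 0.023890)
  Y <- Y + (h/6)(k1 + 2k2 + 2k3 + k4): s = 0.8993, t = -0.5365, ds/dtau = 0.4953, dt/dtau = -0.1181


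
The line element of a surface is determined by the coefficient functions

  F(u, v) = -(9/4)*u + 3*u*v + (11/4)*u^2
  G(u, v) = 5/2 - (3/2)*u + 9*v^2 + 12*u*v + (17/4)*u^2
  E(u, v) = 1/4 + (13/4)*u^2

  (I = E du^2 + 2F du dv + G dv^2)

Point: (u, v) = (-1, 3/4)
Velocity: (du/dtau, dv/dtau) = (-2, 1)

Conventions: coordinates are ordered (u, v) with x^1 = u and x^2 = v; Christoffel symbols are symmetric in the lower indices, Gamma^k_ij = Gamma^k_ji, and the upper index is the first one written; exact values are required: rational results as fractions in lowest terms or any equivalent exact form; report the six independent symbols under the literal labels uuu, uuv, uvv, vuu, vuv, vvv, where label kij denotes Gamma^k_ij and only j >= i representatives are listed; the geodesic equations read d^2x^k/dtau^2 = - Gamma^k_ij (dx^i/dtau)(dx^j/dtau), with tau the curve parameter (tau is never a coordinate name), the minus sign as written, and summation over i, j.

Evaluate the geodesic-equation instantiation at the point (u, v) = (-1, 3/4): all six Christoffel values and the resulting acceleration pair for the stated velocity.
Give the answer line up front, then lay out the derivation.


Answer: Gamma_uuu = 71/482, Gamma_uuv = 44/241, Gamma_uvv = -411/241, Gamma_vuu = -330/241, Gamma_vuv = -56/241, Gamma_vvv = 304/241; accelerations (d^2u/dtau^2, d^2v/dtau^2) = (445/241, 792/241)

E = 7/2, F = 11/4, G = 69/16 at the point
E_u = -13/2, E_v = 0, F_u = -11/2, F_v = -3, G_u = -1, G_v = 3/2
EG - F^2 = 241/32;  g^inv = (32/241) * [[69/16, -11/4], [-11/4, 7/2]]
first-kind symbols [ij,l] = (1/2)(d_i g_jl + d_j g_il - d_l g_ij): [uu,u] = E_u/2 = -13/4, [uu,v] = F_u - E_v/2 = -11/2, [uv,u] = E_v/2 = 0, [uv,v] = G_u/2 = -1/2, [vv,u] = F_v - G_u/2 = -5/2, [vv,v] = G_v/2 = 3/4
Gamma^u_ij = (G*[ij,u] - F*[ij,v])/(EG - F^2), Gamma^v_ij = (E*[ij,v] - F*[ij,u])/(EG - F^2)
Gamma_uuu = 71/482, Gamma_uuv = 44/241, Gamma_uvv = -411/241, Gamma_vuu = -330/241, Gamma_vuv = -56/241, Gamma_vvv = 304/241
d^2u/dtau^2 = -(Gamma_uuu*(-2)^2 + 2*Gamma_uuv*(-2)*(1) + Gamma_uvv*(1)^2) = 445/241
d^2v/dtau^2 = -(Gamma_vuu*(-2)^2 + 2*Gamma_vuv*(-2)*(1) + Gamma_vvv*(1)^2) = 792/241


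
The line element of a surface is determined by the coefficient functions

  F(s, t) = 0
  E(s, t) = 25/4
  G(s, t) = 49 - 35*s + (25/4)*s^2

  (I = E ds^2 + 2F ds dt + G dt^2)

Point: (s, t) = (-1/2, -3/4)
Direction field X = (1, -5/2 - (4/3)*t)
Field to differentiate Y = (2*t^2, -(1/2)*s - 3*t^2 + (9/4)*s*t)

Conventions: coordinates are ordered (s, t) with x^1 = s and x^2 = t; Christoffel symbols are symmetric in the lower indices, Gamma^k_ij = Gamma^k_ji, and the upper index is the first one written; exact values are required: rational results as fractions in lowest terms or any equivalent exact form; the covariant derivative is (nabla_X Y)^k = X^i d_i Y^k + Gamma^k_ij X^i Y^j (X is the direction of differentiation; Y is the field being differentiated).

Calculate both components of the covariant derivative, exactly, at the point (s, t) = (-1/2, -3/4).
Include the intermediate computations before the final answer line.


E = 25/4, F = 0, G = 1089/16 at the point
E_s = 0, E_t = 0, F_s = 0, F_t = 0, G_s = -165/4, G_t = 0
EG - F^2 = 27225/64;  g^inv = (64/27225) * [[1089/16, 0], [0, 25/4]]
first-kind symbols [ij,l] = (1/2)(d_i g_jl + d_j g_il - d_l g_ij): [ss,s] = E_s/2 = 0, [ss,t] = F_s - E_t/2 = 0, [st,s] = E_t/2 = 0, [st,t] = G_s/2 = -165/8, [tt,s] = F_t - G_s/2 = 165/8, [tt,t] = G_t/2 = 0
Gamma^s_ij = (G*[ij,s] - F*[ij,t])/(EG - F^2), Gamma^t_ij = (E*[ij,t] - F*[ij,s])/(EG - F^2)
Gamma_sss = 0, Gamma_sst = 0, Gamma_stt = 33/10, Gamma_tss = 0, Gamma_tst = -10/33, Gamma_ttt = 0
X = (1, -3/2), Y = (9/8, -19/32) at the point

Answer: (nabla_X Y)^s = 4761/640, (nabla_X Y)^t = -3463/528


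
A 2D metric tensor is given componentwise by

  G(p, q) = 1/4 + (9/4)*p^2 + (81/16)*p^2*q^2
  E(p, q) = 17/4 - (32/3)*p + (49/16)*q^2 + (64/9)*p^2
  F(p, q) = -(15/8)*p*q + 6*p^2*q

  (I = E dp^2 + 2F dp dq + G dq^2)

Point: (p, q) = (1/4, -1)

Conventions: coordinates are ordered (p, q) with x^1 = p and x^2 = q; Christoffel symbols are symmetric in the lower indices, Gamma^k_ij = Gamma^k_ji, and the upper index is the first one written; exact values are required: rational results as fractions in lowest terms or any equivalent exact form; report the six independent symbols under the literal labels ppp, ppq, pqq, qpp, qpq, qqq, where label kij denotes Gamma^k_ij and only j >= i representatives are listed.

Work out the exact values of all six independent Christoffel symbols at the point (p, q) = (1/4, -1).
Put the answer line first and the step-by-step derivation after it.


Answer: Gamma_ppp = -99368/132349, Gamma_ppq = -86139/132349, Gamma_pqq = -27999/75628, Gamma_qpp = 375856/132349, Gamma_qpq = 353628/132349, Gamma_qqq = -7533/18907

E = 733/144, F = 3/32, G = 181/256 at the point
E_p = -64/9, E_q = -49/8, F_p = -9/8, F_q = -3/32, G_p = 117/32, G_q = -81/128
EG - F^2 = 132349/36864;  g^inv = (36864/132349) * [[181/256, -3/32], [-3/32, 733/144]]
first-kind symbols [ij,l] = (1/2)(d_i g_jl + d_j g_il - d_l g_ij): [pp,p] = E_p/2 = -32/9, [pp,q] = F_p - E_q/2 = 31/16, [pq,p] = E_q/2 = -49/16, [pq,q] = G_p/2 = 117/64, [qq,p] = F_q - G_p/2 = -123/64, [qq,q] = G_q/2 = -81/256
Gamma^p_ij = (G*[ij,p] - F*[ij,q])/(EG - F^2), Gamma^q_ij = (E*[ij,q] - F*[ij,p])/(EG - F^2)


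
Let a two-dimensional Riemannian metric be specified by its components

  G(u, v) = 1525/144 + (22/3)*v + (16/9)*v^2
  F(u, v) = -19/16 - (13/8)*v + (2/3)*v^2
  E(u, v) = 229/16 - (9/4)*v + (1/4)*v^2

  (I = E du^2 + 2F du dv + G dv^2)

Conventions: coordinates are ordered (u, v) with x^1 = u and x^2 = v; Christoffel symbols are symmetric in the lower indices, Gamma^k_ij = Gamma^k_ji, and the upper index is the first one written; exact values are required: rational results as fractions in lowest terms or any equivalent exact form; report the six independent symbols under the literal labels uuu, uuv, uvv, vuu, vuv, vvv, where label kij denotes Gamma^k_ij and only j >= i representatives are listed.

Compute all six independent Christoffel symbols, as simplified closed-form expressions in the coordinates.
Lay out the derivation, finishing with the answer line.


E = 229/16 - (9/4)*v + (1/4)*v^2; F = -19/16 - (13/8)*v + (2/3)*v^2; G = 1525/144 + (22/3)*v + (16/9)*v^2
Gamma^k_ij = (1/2) g^{kl} (d_i g_jl + d_j g_il - d_l g_ij), with g^inv = (1/(EG-F^2)) [[G, -F], [-F, E]]
first partials: E_u = 0, E_v = -9/4 + (1/2)*v, F_u = 0, F_v = -13/8 + (4/3)*v, G_u = 0, G_v = 22/3 + (32/9)*v
D = EG - F^2 = 43247/288 + (3709/48)*v + (1517/144)*v^2
expanded: Gamma^u_uu = (G E_u - 2F F_u + F E_v)/(2D), Gamma^u_uv = (G E_v - F G_u)/(2D), Gamma^u_vv = (2G F_v - G G_u - F G_v)/(2D), Gamma^v_uu = (2E F_u - E E_v - F E_u)/(2D), Gamma^v_uv = (E G_u - F E_v)/(2D), Gamma^v_vv = (E G_v - 2F F_v + F G_u)/(2D); substitute and cancel common factors

Answer: Gamma_uuu = (192*v^3 - 1332*v^2 + 1764*v + 1539)/(12136*v^2 + 89016*v + 172988), Gamma_uuv = (512*v^3 - 192*v^2 - 6454*v - 13725)/(12136*v^2 + 89016*v + 172988), Gamma_uvv = (4096*v^3 + 25344*v^2 + 35504*v - 44427)/(36408*v^2 + 267048*v + 518964), Gamma_vuu = (-72*v^3 + 972*v^2 - 7038*v + 18549)/(12136*v^2 + 89016*v + 172988), Gamma_vuv = (-192*v^3 + 1332*v^2 - 1764*v - 1539)/(12136*v^2 + 89016*v + 172988), Gamma_vvv = (-512*v^3 + 192*v^2 + 18590*v + 58233)/(12136*v^2 + 89016*v + 172988)


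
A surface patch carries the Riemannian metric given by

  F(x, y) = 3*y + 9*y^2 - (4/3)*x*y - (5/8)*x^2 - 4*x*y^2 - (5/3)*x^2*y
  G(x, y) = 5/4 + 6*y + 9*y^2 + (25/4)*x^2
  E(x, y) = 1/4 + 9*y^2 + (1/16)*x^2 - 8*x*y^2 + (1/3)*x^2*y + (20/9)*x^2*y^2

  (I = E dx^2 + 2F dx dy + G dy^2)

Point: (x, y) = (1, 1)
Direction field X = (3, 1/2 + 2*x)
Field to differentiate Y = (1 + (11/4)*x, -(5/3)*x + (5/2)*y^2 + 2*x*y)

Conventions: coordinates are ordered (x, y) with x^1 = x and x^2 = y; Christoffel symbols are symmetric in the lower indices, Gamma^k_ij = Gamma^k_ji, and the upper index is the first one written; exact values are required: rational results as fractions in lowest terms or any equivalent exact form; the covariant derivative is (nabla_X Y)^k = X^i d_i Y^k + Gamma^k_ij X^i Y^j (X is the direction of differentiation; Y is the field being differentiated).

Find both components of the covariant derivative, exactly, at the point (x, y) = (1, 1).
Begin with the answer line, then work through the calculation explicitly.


Answer: (nabla_X Y)^x = 25154/869, (nabla_X Y)^y = 172751/10428

E = 557/144, F = 35/8, G = 45/2 at the point
E_x = -199/72, E_y = 61/9, F_x = -119/12, F_y = 10, G_x = 25/2, G_y = 24
EG - F^2 = 4345/64;  g^inv = (64/4345) * [[45/2, -35/8], [-35/8, 557/144]]
first-kind symbols [ij,l] = (1/2)(d_i g_jl + d_j g_il - d_l g_ij): [xx,x] = E_x/2 = -199/144, [xx,y] = F_x - E_y/2 = -479/36, [xy,x] = E_y/2 = 61/18, [xy,y] = G_x/2 = 25/4, [yy,x] = F_y - G_x/2 = 15/4, [yy,y] = G_y/2 = 12
Gamma^x_ij = (G*[ij,x] - F*[ij,y])/(EG - F^2), Gamma^y_ij = (E*[ij,y] - F*[ij,x])/(EG - F^2)
Gamma_xxx = 284/711, Gamma_xxy = 626/869, Gamma_xyy = 408/869, Gamma_yxx = -42811/63990, Gamma_yxy = 359/2607, Gamma_yyy = 5762/13035
X = (3, 5/2), Y = (15/4, 17/6) at the point


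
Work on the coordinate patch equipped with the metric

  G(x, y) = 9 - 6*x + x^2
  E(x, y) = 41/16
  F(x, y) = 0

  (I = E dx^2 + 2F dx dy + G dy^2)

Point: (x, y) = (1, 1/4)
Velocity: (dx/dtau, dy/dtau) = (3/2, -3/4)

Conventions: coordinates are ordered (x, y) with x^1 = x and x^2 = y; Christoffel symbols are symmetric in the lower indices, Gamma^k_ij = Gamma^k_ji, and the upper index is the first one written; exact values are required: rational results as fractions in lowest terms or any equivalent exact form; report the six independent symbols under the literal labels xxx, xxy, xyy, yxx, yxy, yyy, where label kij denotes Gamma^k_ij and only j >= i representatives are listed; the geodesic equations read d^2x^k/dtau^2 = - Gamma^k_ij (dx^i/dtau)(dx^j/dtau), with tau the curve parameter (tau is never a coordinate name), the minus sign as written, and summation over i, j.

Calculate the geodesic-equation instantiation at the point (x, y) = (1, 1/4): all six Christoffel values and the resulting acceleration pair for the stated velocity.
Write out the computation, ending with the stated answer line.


E = 41/16, F = 0, G = 4 at the point
E_x = 0, E_y = 0, F_x = 0, F_y = 0, G_x = -4, G_y = 0
EG - F^2 = 41/4;  g^inv = (4/41) * [[4, 0], [0, 41/16]]
first-kind symbols [ij,l] = (1/2)(d_i g_jl + d_j g_il - d_l g_ij): [xx,x] = E_x/2 = 0, [xx,y] = F_x - E_y/2 = 0, [xy,x] = E_y/2 = 0, [xy,y] = G_x/2 = -2, [yy,x] = F_y - G_x/2 = 2, [yy,y] = G_y/2 = 0
Gamma^x_ij = (G*[ij,x] - F*[ij,y])/(EG - F^2), Gamma^y_ij = (E*[ij,y] - F*[ij,x])/(EG - F^2)
Gamma_xxx = 0, Gamma_xxy = 0, Gamma_xyy = 32/41, Gamma_yxx = 0, Gamma_yxy = -1/2, Gamma_yyy = 0
d^2x/dtau^2 = -(Gamma_xxx*(3/2)^2 + 2*Gamma_xxy*(3/2)*(-3/4) + Gamma_xyy*(-3/4)^2) = -18/41
d^2y/dtau^2 = -(Gamma_yxx*(3/2)^2 + 2*Gamma_yxy*(3/2)*(-3/4) + Gamma_yyy*(-3/4)^2) = -9/8

Answer: Gamma_xxx = 0, Gamma_xxy = 0, Gamma_xyy = 32/41, Gamma_yxx = 0, Gamma_yxy = -1/2, Gamma_yyy = 0; accelerations (d^2x/dtau^2, d^2y/dtau^2) = (-18/41, -9/8)


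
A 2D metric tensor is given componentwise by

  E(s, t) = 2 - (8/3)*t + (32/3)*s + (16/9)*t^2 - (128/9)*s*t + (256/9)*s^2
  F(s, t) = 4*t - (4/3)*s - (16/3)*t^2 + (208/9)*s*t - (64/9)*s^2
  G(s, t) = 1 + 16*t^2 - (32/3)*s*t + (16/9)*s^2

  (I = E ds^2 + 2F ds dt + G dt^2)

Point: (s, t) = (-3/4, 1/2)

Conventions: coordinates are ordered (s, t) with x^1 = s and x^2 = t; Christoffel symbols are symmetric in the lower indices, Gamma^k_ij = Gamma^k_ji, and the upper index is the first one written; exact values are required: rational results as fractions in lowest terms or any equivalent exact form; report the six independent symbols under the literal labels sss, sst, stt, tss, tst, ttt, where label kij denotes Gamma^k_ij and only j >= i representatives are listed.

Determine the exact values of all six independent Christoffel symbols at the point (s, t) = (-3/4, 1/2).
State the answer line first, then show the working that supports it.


Answer: Gamma_sss = -176/211, Gamma_sst = 44/211, Gamma_stt = -132/211, Gamma_tss = 144/211, Gamma_tst = -36/211, Gamma_ttt = 108/211

E = 130/9, F = -11, G = 10 at the point
E_s = -352/9, E_t = 88/9, F_s = 188/9, F_t = -56/3, G_s = -8, G_t = 24
EG - F^2 = 211/9;  g^inv = (9/211) * [[10, 11], [11, 130/9]]
first-kind symbols [ij,l] = (1/2)(d_i g_jl + d_j g_il - d_l g_ij): [ss,s] = E_s/2 = -176/9, [ss,t] = F_s - E_t/2 = 16, [st,s] = E_t/2 = 44/9, [st,t] = G_s/2 = -4, [tt,s] = F_t - G_s/2 = -44/3, [tt,t] = G_t/2 = 12
Gamma^s_ij = (G*[ij,s] - F*[ij,t])/(EG - F^2), Gamma^t_ij = (E*[ij,t] - F*[ij,s])/(EG - F^2)


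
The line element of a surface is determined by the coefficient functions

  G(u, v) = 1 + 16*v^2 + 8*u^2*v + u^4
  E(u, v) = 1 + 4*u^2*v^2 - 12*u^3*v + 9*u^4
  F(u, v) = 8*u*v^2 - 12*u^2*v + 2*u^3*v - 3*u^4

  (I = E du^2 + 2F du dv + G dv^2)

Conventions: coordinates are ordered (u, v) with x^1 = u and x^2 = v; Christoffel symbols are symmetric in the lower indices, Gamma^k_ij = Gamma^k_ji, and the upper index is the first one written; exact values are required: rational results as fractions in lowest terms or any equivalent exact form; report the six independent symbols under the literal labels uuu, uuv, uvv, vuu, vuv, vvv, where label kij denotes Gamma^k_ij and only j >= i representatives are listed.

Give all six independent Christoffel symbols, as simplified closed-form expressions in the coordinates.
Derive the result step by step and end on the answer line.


E = 1 + 4*u^2*v^2 - 12*u^3*v + 9*u^4; F = 8*u*v^2 - 12*u^2*v + 2*u^3*v - 3*u^4; G = 1 + 16*v^2 + 8*u^2*v + u^4
Gamma^k_ij = (1/2) g^{kl} (d_i g_jl + d_j g_il - d_l g_ij), with g^inv = (1/(EG-F^2)) [[G, -F], [-F, E]]
first partials: E_u = 8*u*v^2 - 36*u^2*v + 36*u^3, E_v = 8*u^2*v - 12*u^3, F_u = 8*v^2 - 24*u*v + 6*u^2*v - 12*u^3, F_v = 16*u*v - 12*u^2 + 2*u^3, G_u = 16*u*v + 4*u^3, G_v = 32*v + 8*u^2
D = EG - F^2 = 1 + 16*v^2 + 8*u^2*v + 4*u^2*v^2 - 12*u^3*v + 10*u^4
expanded: Gamma^u_uu = (G E_u - 2F F_u + F E_v)/(2D), Gamma^u_uv = (G E_v - F G_u)/(2D), Gamma^u_vv = (2G F_v - G G_u - F G_v)/(2D), Gamma^v_uu = (2E F_u - E E_v - F E_u)/(2D), Gamma^v_uv = (E G_u - F E_v)/(2D), Gamma^v_vv = (E G_v - 2F F_v + F G_u)/(2D); substitute and cancel common factors

Answer: Gamma_uuu = (18*u^3 - 18*u^2*v + 4*u*v^2)/(10*u^4 - 12*u^3*v + 4*u^2*v^2 + 8*u^2*v + 16*v^2 + 1), Gamma_uuv = (-6*u^3 + 4*u^2*v)/(10*u^4 - 12*u^3*v + 4*u^2*v^2 + 8*u^2*v + 16*v^2 + 1), Gamma_uvv = (-12*u^2 + 8*u*v)/(10*u^4 - 12*u^3*v + 4*u^2*v^2 + 8*u^2*v + 16*v^2 + 1), Gamma_vuu = (-6*u^3 + 2*u^2*v - 24*u*v + 8*v^2)/(10*u^4 - 12*u^3*v + 4*u^2*v^2 + 8*u^2*v + 16*v^2 + 1), Gamma_vuv = (2*u^3 + 8*u*v)/(10*u^4 - 12*u^3*v + 4*u^2*v^2 + 8*u^2*v + 16*v^2 + 1), Gamma_vvv = (4*u^2 + 16*v)/(10*u^4 - 12*u^3*v + 4*u^2*v^2 + 8*u^2*v + 16*v^2 + 1)


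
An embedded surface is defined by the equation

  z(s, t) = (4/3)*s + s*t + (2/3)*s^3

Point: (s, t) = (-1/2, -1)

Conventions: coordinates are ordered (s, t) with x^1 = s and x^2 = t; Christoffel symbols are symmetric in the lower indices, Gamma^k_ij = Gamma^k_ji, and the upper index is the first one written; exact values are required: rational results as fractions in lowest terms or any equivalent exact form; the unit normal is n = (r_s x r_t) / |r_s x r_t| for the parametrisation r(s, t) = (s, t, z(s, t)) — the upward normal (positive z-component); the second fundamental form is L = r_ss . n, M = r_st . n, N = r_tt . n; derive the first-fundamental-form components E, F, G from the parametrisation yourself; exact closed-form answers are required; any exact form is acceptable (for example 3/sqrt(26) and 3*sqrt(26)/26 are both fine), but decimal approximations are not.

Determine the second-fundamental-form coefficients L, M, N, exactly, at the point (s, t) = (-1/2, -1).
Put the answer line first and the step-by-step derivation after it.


Answer: L = -6*sqrt(70)/35, M = 3*sqrt(70)/35, N = 0

z_s = 5/6, z_t = -1/2, z_ss = -2, z_st = 1, z_tt = 0
E = 61/36, F = -5/12, G = 5/4; answer radicand W^2 = 35/18
unnormalised second-form numerators: l = -2, m = 1, n = 0; L = l/sqrt(35/18), and similarly M = m/sqrt(W^2), N = n/sqrt(W^2)


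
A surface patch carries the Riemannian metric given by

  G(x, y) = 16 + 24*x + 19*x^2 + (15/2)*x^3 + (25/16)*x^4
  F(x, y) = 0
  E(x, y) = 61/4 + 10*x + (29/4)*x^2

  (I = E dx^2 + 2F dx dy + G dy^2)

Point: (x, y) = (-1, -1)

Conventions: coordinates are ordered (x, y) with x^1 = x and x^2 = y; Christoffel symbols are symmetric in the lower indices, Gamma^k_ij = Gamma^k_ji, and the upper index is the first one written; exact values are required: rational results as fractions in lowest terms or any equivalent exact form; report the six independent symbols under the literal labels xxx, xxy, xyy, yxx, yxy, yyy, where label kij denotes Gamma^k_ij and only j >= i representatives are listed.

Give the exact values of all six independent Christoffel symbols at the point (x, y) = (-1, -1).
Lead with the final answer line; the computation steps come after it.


Answer: Gamma_xxx = -9/50, Gamma_xxy = 0, Gamma_xyy = -9/100, Gamma_yxx = 0, Gamma_yxy = 2/9, Gamma_yyy = 0

E = 25/2, F = 0, G = 81/16 at the point
E_x = -9/2, E_y = 0, F_x = 0, F_y = 0, G_x = 9/4, G_y = 0
EG - F^2 = 2025/32;  g^inv = (32/2025) * [[81/16, 0], [0, 25/2]]
first-kind symbols [ij,l] = (1/2)(d_i g_jl + d_j g_il - d_l g_ij): [xx,x] = E_x/2 = -9/4, [xx,y] = F_x - E_y/2 = 0, [xy,x] = E_y/2 = 0, [xy,y] = G_x/2 = 9/8, [yy,x] = F_y - G_x/2 = -9/8, [yy,y] = G_y/2 = 0
Gamma^x_ij = (G*[ij,x] - F*[ij,y])/(EG - F^2), Gamma^y_ij = (E*[ij,y] - F*[ij,x])/(EG - F^2)


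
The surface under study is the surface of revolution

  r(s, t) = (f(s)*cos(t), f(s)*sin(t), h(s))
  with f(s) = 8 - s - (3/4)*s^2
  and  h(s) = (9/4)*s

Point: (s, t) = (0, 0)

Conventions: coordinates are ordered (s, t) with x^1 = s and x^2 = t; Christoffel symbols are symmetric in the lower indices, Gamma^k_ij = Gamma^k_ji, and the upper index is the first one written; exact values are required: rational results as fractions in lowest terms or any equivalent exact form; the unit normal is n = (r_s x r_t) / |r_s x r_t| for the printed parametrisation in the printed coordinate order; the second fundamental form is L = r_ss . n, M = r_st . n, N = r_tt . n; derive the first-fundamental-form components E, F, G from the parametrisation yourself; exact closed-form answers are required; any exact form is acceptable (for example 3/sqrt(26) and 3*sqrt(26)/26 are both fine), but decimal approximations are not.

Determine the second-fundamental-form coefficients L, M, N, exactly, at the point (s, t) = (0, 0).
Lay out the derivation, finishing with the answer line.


f = 8, f' = -1, f'' = -3/2, h' = 9/4, h'' = 0
E = 97/16, F = 0, G = 64; answer radicand W^2 = 97/16
unnormalised second-form numerators: l = 27/8, m = 0, n = 18; L = l/sqrt(97/16), and similarly M = m/sqrt(W^2), N = n/sqrt(W^2)

Answer: L = 27*sqrt(97)/194, M = 0, N = 72*sqrt(97)/97


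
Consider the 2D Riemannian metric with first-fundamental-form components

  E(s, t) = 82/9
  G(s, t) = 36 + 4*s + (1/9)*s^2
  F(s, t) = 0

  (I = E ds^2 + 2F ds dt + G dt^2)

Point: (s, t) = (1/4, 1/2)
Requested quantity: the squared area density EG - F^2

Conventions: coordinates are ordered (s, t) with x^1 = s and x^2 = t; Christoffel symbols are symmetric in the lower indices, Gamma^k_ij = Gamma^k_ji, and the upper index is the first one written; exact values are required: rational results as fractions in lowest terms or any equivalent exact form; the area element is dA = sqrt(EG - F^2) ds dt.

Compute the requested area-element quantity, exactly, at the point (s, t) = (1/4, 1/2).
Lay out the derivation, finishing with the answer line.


E = 82/9, F = 0, G = 5329/144; EG - F^2 = 218489/648

Answer: EG - F^2 = 218489/648


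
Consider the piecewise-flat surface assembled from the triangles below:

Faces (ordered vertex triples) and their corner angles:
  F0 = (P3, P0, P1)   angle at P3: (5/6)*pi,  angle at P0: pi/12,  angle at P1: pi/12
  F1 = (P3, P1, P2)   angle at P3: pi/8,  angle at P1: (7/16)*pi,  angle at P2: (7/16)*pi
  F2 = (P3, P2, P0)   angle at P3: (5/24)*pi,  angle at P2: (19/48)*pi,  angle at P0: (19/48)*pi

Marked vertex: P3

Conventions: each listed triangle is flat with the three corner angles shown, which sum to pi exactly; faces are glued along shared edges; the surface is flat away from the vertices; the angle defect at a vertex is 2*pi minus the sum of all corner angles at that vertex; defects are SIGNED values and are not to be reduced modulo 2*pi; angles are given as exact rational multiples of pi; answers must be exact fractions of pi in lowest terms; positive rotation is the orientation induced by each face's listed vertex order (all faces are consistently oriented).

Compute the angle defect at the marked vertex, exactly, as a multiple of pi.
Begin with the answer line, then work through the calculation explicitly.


Answer: defect(P3) = (5/6)*pi

Sum of corner angles at P3: (7/6)*pi
defect = 2*pi - (7/6)*pi


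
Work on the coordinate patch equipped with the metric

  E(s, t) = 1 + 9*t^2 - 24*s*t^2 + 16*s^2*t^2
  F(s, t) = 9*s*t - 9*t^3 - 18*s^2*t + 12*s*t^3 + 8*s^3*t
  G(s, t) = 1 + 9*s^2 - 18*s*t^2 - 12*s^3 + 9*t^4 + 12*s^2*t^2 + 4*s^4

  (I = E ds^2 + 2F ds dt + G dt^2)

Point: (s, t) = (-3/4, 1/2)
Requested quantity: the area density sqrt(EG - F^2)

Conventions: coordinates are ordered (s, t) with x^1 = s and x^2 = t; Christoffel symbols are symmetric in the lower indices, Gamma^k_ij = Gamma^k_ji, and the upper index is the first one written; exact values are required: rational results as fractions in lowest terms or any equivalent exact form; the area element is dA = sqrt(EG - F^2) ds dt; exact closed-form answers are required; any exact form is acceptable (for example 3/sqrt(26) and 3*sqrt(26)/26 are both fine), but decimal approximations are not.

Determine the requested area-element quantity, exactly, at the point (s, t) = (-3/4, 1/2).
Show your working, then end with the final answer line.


E = 10, F = -99/8, G = 1153/64; EG - F^2 = 1729/64

Answer: sqrt(EG - F^2) = sqrt(1729)/8


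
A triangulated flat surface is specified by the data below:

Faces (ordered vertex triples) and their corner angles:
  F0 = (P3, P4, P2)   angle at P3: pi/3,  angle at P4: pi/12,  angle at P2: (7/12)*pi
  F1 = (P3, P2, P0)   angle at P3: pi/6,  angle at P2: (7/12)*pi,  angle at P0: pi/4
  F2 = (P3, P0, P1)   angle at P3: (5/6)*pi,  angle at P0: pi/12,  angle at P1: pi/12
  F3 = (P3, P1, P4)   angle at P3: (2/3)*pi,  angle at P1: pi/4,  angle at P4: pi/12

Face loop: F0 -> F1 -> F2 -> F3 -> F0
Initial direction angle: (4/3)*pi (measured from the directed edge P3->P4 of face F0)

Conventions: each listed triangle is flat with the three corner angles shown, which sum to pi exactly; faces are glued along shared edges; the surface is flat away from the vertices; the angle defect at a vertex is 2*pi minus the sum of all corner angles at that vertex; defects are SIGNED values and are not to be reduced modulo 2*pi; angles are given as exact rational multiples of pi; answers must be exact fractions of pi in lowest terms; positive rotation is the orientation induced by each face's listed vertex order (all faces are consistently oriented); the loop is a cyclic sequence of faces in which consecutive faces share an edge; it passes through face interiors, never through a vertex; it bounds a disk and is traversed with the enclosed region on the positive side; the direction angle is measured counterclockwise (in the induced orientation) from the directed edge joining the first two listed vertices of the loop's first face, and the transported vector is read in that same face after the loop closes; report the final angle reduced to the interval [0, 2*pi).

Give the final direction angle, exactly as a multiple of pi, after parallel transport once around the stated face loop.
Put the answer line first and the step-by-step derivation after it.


Answer: final direction angle = (4/3)*pi

enclosed vertex P3: corner angles sum to 2*pi, defect = 2*pi - 2*pi = 0
final direction = starting direction + enclosed defect total, reduced mod 2*pi (induced orientation)
final angle = (4/3)*pi + 0 = (4/3)*pi (mod 2*pi)
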